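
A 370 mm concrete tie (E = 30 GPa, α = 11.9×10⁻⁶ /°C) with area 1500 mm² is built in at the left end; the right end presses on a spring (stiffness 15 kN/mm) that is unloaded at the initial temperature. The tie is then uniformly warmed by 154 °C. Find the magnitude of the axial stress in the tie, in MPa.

The unrestrained thermal change is αΔT L = 11.9×10⁻⁶ × 154 × 370 = 0.6781 mm.
With a force P in the spring, the elastic change of the tie is PL/(AE) and that of the spring is P/k; compatibility requires their sum to equal δ_free.
So P = δ_free / [L/(AE) + 1/k] = 0.6781 / [ 370/(1500×30×10³) + 1/(15×10³) ].
P = 0.6781 / 7.489×10⁻⁵ = 9054 N.
σ = P/A = 9054/1500 = 6.036 MPa.

σ ≈ 6.04 MPa (compressive)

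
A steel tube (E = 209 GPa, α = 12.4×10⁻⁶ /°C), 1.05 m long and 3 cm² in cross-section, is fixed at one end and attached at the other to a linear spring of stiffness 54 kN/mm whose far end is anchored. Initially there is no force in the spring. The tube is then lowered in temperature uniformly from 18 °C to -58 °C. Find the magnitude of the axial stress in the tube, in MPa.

σ ≈ 93.5 MPa (tensile)

The unrestrained thermal change is αΔT L = 12.4×10⁻⁶ × 76 × 1050 = 0.9895 mm.
Let P be the tensile force in the spring. The tube extends elastically by PL/(AE) and the spring stretches by P/k; together these equal δ_free.
P [ L/(AE) + 1/k ] = δ_free → P [ 1050/(300×209×10³) + 1/(54×10³) ] = 0.9895.
P = 0.9895 / 3.526×10⁻⁵ = 28060 N.
σ = P/A = 28060/300 = 93.53 MPa.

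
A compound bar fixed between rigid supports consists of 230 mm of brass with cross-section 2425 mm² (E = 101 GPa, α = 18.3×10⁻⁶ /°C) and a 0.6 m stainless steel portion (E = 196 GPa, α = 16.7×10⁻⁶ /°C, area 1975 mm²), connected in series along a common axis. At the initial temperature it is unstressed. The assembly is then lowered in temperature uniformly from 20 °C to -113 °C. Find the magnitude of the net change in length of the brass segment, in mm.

With the walls removed the bar would change length by δ_free = Σ αᵢΔT Lᵢ = 18.3×10⁻⁶×133×230 + 16.7×10⁻⁶×133×600 = 1.892 mm.
The rigid supports impose zero overall length change; the single axial force P common to all segments must satisfy P Σ Lᵢ/(AᵢEᵢ) = δ_free.
The series flexibility is Σ Lᵢ/(AᵢEᵢ) = 230/(2425×101×10³) + 600/(1975×196×10³) = 2.489×10⁻⁶ mm/N.
Hence P = δ_free / Σ(L/AE) = 1.892/2.489×10⁻⁶ = 760.3 kN (tensile).
For the brass segment, free thermal change = 18.3×10⁻⁶×133×230 = 0.5598 mm and elastic change from P = 760300×230/(2425×101×10³) = 0.714 mm; these oppose, so the net change is 0.154 mm (segment lengthens).

|ΔL| ≈ 0.154 mm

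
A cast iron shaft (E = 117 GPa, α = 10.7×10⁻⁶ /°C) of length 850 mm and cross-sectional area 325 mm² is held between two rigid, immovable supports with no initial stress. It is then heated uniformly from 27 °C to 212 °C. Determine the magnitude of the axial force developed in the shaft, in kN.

P ≈ 75.3 kN (compressive)

Full restraint means ε = 0, so the stress is σ = EαΔT = 117×10³ × 10.7×10⁻⁶ × 185 = 231.6 MPa.
Axial force P = σA = 231.6 × 325 = 75270 N = 75.27 kN, compressive.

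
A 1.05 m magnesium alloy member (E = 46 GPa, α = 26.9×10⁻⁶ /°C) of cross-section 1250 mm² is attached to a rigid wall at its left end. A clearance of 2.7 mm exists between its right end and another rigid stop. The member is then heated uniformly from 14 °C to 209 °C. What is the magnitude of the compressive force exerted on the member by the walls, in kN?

P ≈ 154 kN

Unrestrained expansion: δ_free = αΔT L = 26.9×10⁻⁶ × 195 × 1050 = 5.508 mm.
After closing the 2.7 mm clearance, 5.508 − 2.7 = 2.808 mm of expansion remains to be suppressed by the wall.
That suppressed elongation corresponds to σ = E·Δ/L = 46×10³ × 2.808/1050 = 123 MPa.
P = σA = 123 × 1250 = 153.8 kN.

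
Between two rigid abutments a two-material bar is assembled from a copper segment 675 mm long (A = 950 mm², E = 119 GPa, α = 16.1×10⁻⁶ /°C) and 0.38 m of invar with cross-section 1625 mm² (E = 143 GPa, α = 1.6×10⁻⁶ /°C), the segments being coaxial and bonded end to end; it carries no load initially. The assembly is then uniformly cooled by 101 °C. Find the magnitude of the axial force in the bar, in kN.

If the supports were absent, the total length change would be Σ αᵢΔT Lᵢ = 16.1×10⁻⁶×101×675 + 1.6×10⁻⁶×101×380 = 1.159 mm.
The walls prevent any net length change, so an axial force P (same in every segment) develops. Compatibility: P · Σ Lᵢ/(AᵢEᵢ) = δ_free.
Σ Lᵢ/(AᵢEᵢ) = 675/(950×119×10³) + 380/(1625×143×10³) = 7.606×10⁻⁶ mm/N.
So P = 1.159 / 7.606×10⁻⁶ = 152.4 kN, tensile.

P ≈ 152 kN (tensile)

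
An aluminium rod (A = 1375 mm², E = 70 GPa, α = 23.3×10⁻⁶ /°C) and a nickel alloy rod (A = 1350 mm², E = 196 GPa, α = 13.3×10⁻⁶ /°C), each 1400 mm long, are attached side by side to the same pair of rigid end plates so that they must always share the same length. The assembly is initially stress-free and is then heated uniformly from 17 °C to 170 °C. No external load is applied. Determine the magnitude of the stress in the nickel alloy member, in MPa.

Equilibrium of a rigid end plate with no external load gives equal and opposite internal forces ±P in the two members. Since α_{aluminium} > α_{nickel alloy}, heating drives the aluminium into compression and the nickel alloy into tension.
Setting the final lengths equal and cancelling L: (α₁ − α₂)ΔT = P/(A₁E₁) + P/(A₂E₂).
|α₁ − α₂|·ΔT = 10×10⁻⁶ × 153 = 0.00153.
1/(A₁E₁) + 1/(A₂E₂) = 1/(1375×70×10³) + 1/(1350×196×10³) = 1.417×10⁻⁸ N⁻¹.
P = 0.00153 / 1.417×10⁻⁸ = 108000 N = 108 kN.
σ_{nickel alloy} = P/A₂ = 108000/1350 = 79.99 MPa, tensile.

σ ≈ 80 MPa (tensile)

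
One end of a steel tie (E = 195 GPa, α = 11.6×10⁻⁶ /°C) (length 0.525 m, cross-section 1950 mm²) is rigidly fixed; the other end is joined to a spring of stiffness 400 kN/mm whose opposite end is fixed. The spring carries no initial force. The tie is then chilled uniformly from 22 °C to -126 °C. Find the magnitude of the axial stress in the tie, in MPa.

If the spring were absent the tie would shorten by αΔT L = 11.6×10⁻⁶ × 148 × 525 = 0.9013 mm.
Let P be the tensile force in the spring. The tie extends elastically by PL/(AE) and the spring stretches by P/k; together these equal δ_free.
P [ L/(AE) + 1/k ] = δ_free → P [ 525/(1950×195×10³) + 1/(400×10³) ] = 0.9013.
P = 0.9013 / 3.881×10⁻⁶ = 232300 N.
σ = P/A = 232300/1950 = 119.1 MPa.

σ ≈ 119 MPa (tensile)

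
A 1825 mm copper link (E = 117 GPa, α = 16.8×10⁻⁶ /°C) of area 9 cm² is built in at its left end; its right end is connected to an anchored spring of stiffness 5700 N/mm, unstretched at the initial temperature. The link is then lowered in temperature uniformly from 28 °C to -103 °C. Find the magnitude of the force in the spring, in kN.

The unrestrained thermal change is αΔT L = 16.8×10⁻⁶ × 131 × 1825 = 4.016 mm.
Let P be the tensile force in the spring. The link extends elastically by PL/(AE) and the spring stretches by P/k; together these equal δ_free.
P [ L/(AE) + 1/k ] = δ_free → P [ 1825/(900×117×10³) + 1/(5700) ] = 4.016.
P = 4.016 / 0.0001928 = 20840 N.

P ≈ 20.8 kN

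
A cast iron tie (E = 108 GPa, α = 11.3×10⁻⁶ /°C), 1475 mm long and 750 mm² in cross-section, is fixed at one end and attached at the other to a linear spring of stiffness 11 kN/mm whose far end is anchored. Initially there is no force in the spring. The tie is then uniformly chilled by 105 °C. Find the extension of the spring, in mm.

δ ≈ 1.46 mm

The unrestrained thermal change is αΔT L = 11.3×10⁻⁶ × 105 × 1475 = 1.75 mm.
With a force P in the spring, the elastic change of the tie is PL/(AE) and that of the spring is P/k; compatibility requires their sum to equal δ_free.
P [ L/(AE) + 1/k ] = δ_free → P [ 1475/(750×108×10³) + 1/(11×10³) ] = 1.75.
P = 1.75 / 0.0001091 = 16040 N.
Spring extension = P/k = 16040/(11×10³) = 1.458 mm.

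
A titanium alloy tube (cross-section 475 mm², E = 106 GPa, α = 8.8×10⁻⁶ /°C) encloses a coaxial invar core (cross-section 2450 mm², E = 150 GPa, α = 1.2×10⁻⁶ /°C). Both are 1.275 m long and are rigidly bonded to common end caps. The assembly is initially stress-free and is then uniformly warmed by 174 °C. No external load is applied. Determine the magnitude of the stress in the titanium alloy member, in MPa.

Equilibrium of a rigid end plate with no external load gives equal and opposite internal forces ±P in the two members. Since α_{titanium alloy} > α_{invar}, heating drives the titanium alloy into compression and the invar into tension.
Equating the net (thermal + elastic) strains gives |α₁ − α₂|·ΔT = P·[1/(A₁E₁) + 1/(A₂E₂)].
|α₁ − α₂|·ΔT = 7.6×10⁻⁶ × 174 = 0.001322.
1/(A₁E₁) + 1/(A₂E₂) = 1/(475×106×10³) + 1/(2450×150×10³) = 2.258×10⁻⁸ N⁻¹.
P = 0.001322 / 2.258×10⁻⁸ = 58560 N = 58.56 kN.
σ_{titanium alloy} = P/A₁ = 58560/475 = 123.3 MPa, compressive.

σ ≈ 123 MPa (compressive)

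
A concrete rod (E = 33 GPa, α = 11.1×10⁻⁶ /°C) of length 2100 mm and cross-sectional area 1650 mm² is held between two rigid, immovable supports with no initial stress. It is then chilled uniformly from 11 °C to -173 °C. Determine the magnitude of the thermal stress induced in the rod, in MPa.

Because both ends are immovable the net strain is zero, and the suppressed thermal strain is αΔT = 11.1×10⁻⁶ × 184 = 2042.4×10⁻⁶.
Hence σ = E·αΔT = 33×10³ × 2042.4×10⁻⁶ = 67.4 MPa, tensile.

σ ≈ 67.4 MPa (tensile)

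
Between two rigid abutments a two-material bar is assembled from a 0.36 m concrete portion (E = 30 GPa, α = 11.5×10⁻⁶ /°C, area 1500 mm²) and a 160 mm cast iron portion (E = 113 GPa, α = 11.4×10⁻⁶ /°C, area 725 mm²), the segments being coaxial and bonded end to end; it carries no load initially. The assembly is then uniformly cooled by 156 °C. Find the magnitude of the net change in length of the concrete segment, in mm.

If the supports were absent, the total length change would be Σ αᵢΔT Lᵢ = 11.5×10⁻⁶×156×360 + 11.4×10⁻⁶×156×160 = 0.9304 mm.
The walls prevent any net length change, so an axial force P (same in every segment) develops. Compatibility: P · Σ Lᵢ/(AᵢEᵢ) = δ_free.
Σ Lᵢ/(AᵢEᵢ) = 360/(1500×30×10³) + 160/(725×113×10³) = 9.953×10⁻⁶ mm/N.
Hence P = δ_free / Σ(L/AE) = 0.9304/9.953×10⁻⁶ = 93.48 kN (tensile).
For the concrete segment, free thermal change = 11.5×10⁻⁶×156×360 = 0.6458 mm and elastic change from P = 93480×360/(1500×30×10³) = 0.7478 mm; these oppose, so the net change is 0.102 mm (segment lengthens).

|ΔL| ≈ 0.102 mm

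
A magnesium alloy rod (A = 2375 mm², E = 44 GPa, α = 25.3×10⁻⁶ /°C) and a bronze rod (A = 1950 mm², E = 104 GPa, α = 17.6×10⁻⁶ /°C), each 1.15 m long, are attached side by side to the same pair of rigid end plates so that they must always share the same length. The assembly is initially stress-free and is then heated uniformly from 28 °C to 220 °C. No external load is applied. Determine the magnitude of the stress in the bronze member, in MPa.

σ ≈ 52.3 MPa (tensile)

Both members must finish at the same length. With the larger α, the magnesium alloy tends to over-expand; the plates restrain it, putting the magnesium alloy in compression and the bronze in tension. With no external load the two internal forces are equal and opposite, magnitude P.
Equating the net (thermal + elastic) strains gives |α₁ − α₂|·ΔT = P·[1/(A₁E₁) + 1/(A₂E₂)].
|α₁ − α₂|·ΔT = 7.7×10⁻⁶ × 192 = 0.001478.
1/(A₁E₁) + 1/(A₂E₂) = 1/(2375×44×10³) + 1/(1950×104×10³) = 1.45×10⁻⁸ N⁻¹.
So P = 0.001478 / 1.45×10⁻⁸ = 102 kN.
σ_{bronze} = P/A₂ = 102000/1950 = 52.29 MPa, tensile.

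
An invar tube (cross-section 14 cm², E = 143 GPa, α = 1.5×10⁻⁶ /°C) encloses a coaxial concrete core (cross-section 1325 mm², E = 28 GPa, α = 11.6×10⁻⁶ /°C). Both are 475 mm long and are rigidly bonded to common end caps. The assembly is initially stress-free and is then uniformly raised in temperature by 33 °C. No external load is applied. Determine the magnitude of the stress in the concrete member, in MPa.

σ ≈ 7.87 MPa (compressive)

Equilibrium of a rigid end plate with no external load gives equal and opposite internal forces ±P in the two members. Since α_{concrete} > α_{invar}, heating drives the concrete into compression and the invar into tension.
Equating the net (thermal + elastic) strains gives |α₁ − α₂|·ΔT = P·[1/(A₁E₁) + 1/(A₂E₂)].
|α₁ − α₂|·ΔT = 10.1×10⁻⁶ × 33 = 0.0003333.
1/(A₁E₁) + 1/(A₂E₂) = 1/(1400×143×10³) + 1/(1325×28×10³) = 3.195×10⁻⁸ N⁻¹.
So P = 0.0003333 / 3.195×10⁻⁸ = 10.43 kN.
σ_{concrete} = P/A₂ = 10430/1325 = 7.873 MPa, compressive.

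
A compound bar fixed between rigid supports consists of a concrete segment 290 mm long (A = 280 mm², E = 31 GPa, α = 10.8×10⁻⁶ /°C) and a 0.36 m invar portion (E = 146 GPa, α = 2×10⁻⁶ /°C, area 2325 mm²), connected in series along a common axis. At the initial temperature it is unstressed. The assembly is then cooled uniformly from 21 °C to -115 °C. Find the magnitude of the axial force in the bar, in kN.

Free thermal contraction of the whole bar: Σ αᵢΔT Lᵢ = 10.8×10⁻⁶×136×290 + 2×10⁻⁶×136×360 = 0.5239 mm.
The rigid supports impose zero overall length change; the single axial force P common to all segments must satisfy P Σ Lᵢ/(AᵢEᵢ) = δ_free.
Σ Lᵢ/(AᵢEᵢ) = 290/(280×31×10³) + 360/(2325×146×10³) = 3.447×10⁻⁵ mm/N.
So P = 0.5239 / 3.447×10⁻⁵ = 15.2 kN, tensile.

P ≈ 15.2 kN (tensile)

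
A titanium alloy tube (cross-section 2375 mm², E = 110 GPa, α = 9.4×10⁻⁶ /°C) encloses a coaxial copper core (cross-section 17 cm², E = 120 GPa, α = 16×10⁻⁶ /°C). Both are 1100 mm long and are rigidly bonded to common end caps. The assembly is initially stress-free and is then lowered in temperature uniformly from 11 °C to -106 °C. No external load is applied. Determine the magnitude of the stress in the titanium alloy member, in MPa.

σ ≈ 37.2 MPa (compressive)

The copper has the larger α, so on cooling it would change length more than the titanium alloy if both were free. The rigid plates force a common final length, so the copper is put into tension and the titanium alloy into compression, with equal and opposite forces P (no external load).
Equating the net (thermal + elastic) strains gives |α₁ − α₂|·ΔT = P·[1/(A₁E₁) + 1/(A₂E₂)].
|α₁ − α₂|·ΔT = 6.6×10⁻⁶ × 117 = 0.0007722.
1/(A₁E₁) + 1/(A₂E₂) = 1/(2375×110×10³) + 1/(1700×120×10³) = 8.73×10⁻⁹ N⁻¹.
P = 0.0007722 / 8.73×10⁻⁹ = 88460 N = 88.46 kN.
σ_{titanium alloy} = P/A₁ = 88460/2375 = 37.24 MPa, compressive.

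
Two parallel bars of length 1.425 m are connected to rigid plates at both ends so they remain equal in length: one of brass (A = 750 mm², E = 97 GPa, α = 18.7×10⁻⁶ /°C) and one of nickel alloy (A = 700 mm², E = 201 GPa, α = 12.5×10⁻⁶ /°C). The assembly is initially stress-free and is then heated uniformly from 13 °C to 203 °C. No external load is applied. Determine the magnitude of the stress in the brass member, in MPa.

Equilibrium of a rigid end plate with no external load gives equal and opposite internal forces ±P in the two members. Since α_{brass} > α_{nickel alloy}, heating drives the brass into compression and the nickel alloy into tension.
Compatibility of the two members (thermal + elastic change equal): (α₁ − α₂)ΔT = P·[1/(A₁E₁) + 1/(A₂E₂)].
|α₁ − α₂|·ΔT = 6.2×10⁻⁶ × 190 = 0.001178.
1/(A₁E₁) + 1/(A₂E₂) = 1/(750×97×10³) + 1/(700×201×10³) = 2.085×10⁻⁸ N⁻¹.
So P = 0.001178 / 2.085×10⁻⁸ = 56.49 kN.
σ_{brass} = P/A₁ = 56490/750 = 75.32 MPa, compressive.

σ ≈ 75.3 MPa (compressive)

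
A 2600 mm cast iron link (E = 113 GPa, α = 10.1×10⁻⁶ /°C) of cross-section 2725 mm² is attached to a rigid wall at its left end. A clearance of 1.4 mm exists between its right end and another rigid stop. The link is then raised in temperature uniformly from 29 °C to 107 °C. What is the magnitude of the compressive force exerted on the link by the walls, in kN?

P ≈ 76.8 kN

Unrestrained expansion: δ_free = αΔT L = 10.1×10⁻⁶ × 78 × 2600 = 2.048 mm.
This exceeds the 1.4 mm gap, so the wall pushes back. The portion of expansion that must be recovered elastically is δ_free − gap = 2.048 − 1.4 = 0.6483 mm.
So σ = E(δ_free − g)/L = 113×10³ × 0.6483/2600 = 28.18 MPa.
P = σA = 28.18 × 2725 = 76.78 kN.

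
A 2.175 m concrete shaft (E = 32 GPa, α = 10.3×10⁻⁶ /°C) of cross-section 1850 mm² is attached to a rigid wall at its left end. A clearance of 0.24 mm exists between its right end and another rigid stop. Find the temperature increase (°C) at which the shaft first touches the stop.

The gap closes when αΔT L = 0.24 mm, since the shaft is still unstressed at that instant.
ΔT = 0.24 / (10.3×10⁻⁶ × 2175) = 10.71 °C.

ΔT ≈ 10.7 °C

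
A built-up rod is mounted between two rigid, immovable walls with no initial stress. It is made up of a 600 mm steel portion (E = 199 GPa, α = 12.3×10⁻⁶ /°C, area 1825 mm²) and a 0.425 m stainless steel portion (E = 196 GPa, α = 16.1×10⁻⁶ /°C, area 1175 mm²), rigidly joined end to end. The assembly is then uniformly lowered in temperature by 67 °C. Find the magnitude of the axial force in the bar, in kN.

P ≈ 272 kN (tensile)

Free thermal contraction of the whole bar: Σ αᵢΔT Lᵢ = 12.3×10⁻⁶×67×600 + 16.1×10⁻⁶×67×425 = 0.9529 mm.
The rigid supports impose zero overall length change; the single axial force P common to all segments must satisfy P Σ Lᵢ/(AᵢEᵢ) = δ_free.
Σ Lᵢ/(AᵢEᵢ) = 600/(1825×199×10³) + 425/(1175×196×10³) = 3.498×10⁻⁶ mm/N.
Hence P = δ_free / Σ(L/AE) = 0.9529/3.498×10⁻⁶ = 272.5 kN (tensile).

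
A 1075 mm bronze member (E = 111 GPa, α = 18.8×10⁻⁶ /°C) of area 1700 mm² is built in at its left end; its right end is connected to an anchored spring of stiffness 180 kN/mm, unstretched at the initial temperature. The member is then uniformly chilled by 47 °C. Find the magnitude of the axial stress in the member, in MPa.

If the spring were absent the member would shorten by αΔT L = 18.8×10⁻⁶ × 47 × 1075 = 0.9499 mm.
Let P be the tensile force in the spring. The member extends elastically by PL/(AE) and the spring stretches by P/k; together these equal δ_free.
So P = δ_free / [L/(AE) + 1/k] = 0.9499 / [ 1075/(1700×111×10³) + 1/(180×10³) ].
P = 0.9499 / 1.125×10⁻⁵ = 84410 N.
σ = P/A = 84410/1700 = 49.66 MPa.

σ ≈ 49.7 MPa (tensile)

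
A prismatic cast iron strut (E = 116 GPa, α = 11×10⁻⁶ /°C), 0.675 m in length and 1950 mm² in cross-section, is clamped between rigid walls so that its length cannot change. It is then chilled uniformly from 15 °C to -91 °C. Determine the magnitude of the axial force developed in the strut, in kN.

P ≈ 264 kN (tensile)

With zero net strain, σ = E·αΔT = 116 GPa × 11×10⁻⁶ × 106 = 135.3 MPa.
Axial force P = σA = 135.3 × 1950 = 263700 N = 263.7 kN, tensile.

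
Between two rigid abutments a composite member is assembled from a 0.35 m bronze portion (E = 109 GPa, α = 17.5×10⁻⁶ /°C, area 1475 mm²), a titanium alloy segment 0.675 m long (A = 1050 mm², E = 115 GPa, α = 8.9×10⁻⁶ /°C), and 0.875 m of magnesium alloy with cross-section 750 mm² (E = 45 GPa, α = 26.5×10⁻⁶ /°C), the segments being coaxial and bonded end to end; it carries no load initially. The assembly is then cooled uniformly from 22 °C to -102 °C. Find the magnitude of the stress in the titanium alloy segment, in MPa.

σ ≈ 124 MPa (tensile)

Free thermal contraction of the whole bar: Σ αᵢΔT Lᵢ = 17.5×10⁻⁶×124×350 + 8.9×10⁻⁶×124×675 + 26.5×10⁻⁶×124×875 = 4.38 mm.
The walls prevent any net length change, so an axial force P (same in every segment) develops. Compatibility: P · Σ Lᵢ/(AᵢEᵢ) = δ_free.
The series flexibility is Σ Lᵢ/(AᵢEᵢ) = 350/(1475×109×10³) + 675/(1050×115×10³) + 875/(750×45×10³) = 3.369×10⁻⁵ mm/N.
So P = 4.38 / 3.369×10⁻⁵ = 130 kN, tensile.
σ_{titanium alloy} = P / A = 130000 / 1050 = 123.8 MPa.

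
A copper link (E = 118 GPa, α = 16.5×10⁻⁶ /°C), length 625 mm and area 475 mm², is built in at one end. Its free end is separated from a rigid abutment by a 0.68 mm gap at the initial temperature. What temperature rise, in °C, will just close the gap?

The gap closes when αΔT L = 0.68 mm, since the link is still unstressed at that instant.
So ΔT = g/(αL) = 0.68/(16.5×10⁻⁶ × 625) = 65.94 °C.

ΔT ≈ 65.9 °C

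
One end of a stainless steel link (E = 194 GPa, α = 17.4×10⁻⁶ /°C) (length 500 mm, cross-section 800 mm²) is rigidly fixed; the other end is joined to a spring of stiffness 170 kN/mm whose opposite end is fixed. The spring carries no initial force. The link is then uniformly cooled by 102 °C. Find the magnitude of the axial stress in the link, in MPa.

σ ≈ 122 MPa (tensile)

Free thermal contraction: δ_free = αΔT L = 17.4×10⁻⁶ × 102 × 500 = 0.8874 mm.
Let P be the tensile force in the spring. The link extends elastically by PL/(AE) and the spring stretches by P/k; together these equal δ_free.
P [ L/(AE) + 1/k ] = δ_free → P [ 500/(800×194×10³) + 1/(170×10³) ] = 0.8874.
P = 0.8874 / 9.104×10⁻⁶ = 97470 N.
σ = P/A = 97470/800 = 121.8 MPa.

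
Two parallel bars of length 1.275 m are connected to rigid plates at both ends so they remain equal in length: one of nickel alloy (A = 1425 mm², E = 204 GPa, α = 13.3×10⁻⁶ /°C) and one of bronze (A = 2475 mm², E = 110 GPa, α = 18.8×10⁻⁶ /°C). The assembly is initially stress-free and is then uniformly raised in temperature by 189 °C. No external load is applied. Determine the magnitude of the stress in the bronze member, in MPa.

σ ≈ 59 MPa (compressive)

Both members must finish at the same length. With the larger α, the bronze tends to over-expand; the plates restrain it, putting the bronze in compression and the nickel alloy in tension. With no external load the two internal forces are equal and opposite, magnitude P.
Equating the net (thermal + elastic) strains gives |α₁ − α₂|·ΔT = P·[1/(A₁E₁) + 1/(A₂E₂)].
|α₁ − α₂|·ΔT = 5.5×10⁻⁶ × 189 = 0.00104.
1/(A₁E₁) + 1/(A₂E₂) = 1/(1425×204×10³) + 1/(2475×110×10³) = 7.113×10⁻⁹ N⁻¹.
So P = 0.00104 / 7.113×10⁻⁹ = 146.1 kN.
σ_{bronze} = P/A₂ = 146100/2475 = 59.05 MPa, compressive.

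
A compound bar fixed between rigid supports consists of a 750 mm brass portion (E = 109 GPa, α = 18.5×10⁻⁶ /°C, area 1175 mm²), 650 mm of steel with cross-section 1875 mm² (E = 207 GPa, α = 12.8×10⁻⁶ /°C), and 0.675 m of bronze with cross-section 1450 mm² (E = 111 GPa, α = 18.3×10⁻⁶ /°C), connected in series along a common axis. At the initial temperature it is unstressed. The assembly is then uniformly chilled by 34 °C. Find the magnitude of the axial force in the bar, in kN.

P ≈ 100 kN (tensile)

If the supports were absent, the total length change would be Σ αᵢΔT Lᵢ = 18.5×10⁻⁶×34×750 + 12.8×10⁻⁶×34×650 + 18.3×10⁻⁶×34×675 = 1.175 mm.
The walls prevent any net length change, so an axial force P (same in every segment) develops. Compatibility: P · Σ Lᵢ/(AᵢEᵢ) = δ_free.
The series flexibility is Σ Lᵢ/(AᵢEᵢ) = 750/(1175×109×10³) + 650/(1875×207×10³) + 675/(1450×111×10³) = 1.172×10⁻⁵ mm/N.
P = 1.175 / 1.172×10⁻⁵ = 100200 N = 100.2 kN, tensile.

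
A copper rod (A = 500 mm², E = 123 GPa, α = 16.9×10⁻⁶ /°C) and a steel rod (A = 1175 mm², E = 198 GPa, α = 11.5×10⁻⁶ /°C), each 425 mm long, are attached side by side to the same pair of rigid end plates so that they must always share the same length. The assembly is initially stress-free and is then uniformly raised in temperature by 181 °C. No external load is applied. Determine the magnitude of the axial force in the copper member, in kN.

Both members must finish at the same length. With the larger α, the copper tends to over-expand; the plates restrain it, putting the copper in compression and the steel in tension. With no external load the two internal forces are equal and opposite, magnitude P.
Equating the net (thermal + elastic) strains gives |α₁ − α₂|·ΔT = P·[1/(A₁E₁) + 1/(A₂E₂)].
|α₁ − α₂|·ΔT = 5.4×10⁻⁶ × 181 = 0.0009774.
1/(A₁E₁) + 1/(A₂E₂) = 1/(500×123×10³) + 1/(1175×198×10³) = 2.056×10⁻⁸ N⁻¹.
P = 0.0009774 / 2.056×10⁻⁸ = 47540 N = 47.54 kN.

P ≈ 47.5 kN (compressive in the copper)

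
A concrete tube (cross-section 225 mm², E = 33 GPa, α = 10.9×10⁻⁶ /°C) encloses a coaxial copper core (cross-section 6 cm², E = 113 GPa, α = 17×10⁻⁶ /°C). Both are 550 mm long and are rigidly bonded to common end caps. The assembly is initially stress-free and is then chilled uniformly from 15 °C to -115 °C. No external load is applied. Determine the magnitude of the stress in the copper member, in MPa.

The copper has the larger α, so on cooling it would change length more than the concrete if both were free. The rigid plates force a common final length, so the copper is put into tension and the concrete into compression, with equal and opposite forces P (no external load).
Compatibility of the two members (thermal + elastic change equal): (α₁ − α₂)ΔT = P·[1/(A₁E₁) + 1/(A₂E₂)].
|α₁ − α₂|·ΔT = 6.1×10⁻⁶ × 130 = 0.000793.
1/(A₁E₁) + 1/(A₂E₂) = 1/(225×33×10³) + 1/(600×113×10³) = 1.494×10⁻⁷ N⁻¹.
P = 0.000793 / 1.494×10⁻⁷ = 5307 N = 5.307 kN.
σ_{copper} = P/A₂ = 5307/600 = 8.845 MPa, tensile.

σ ≈ 8.84 MPa (tensile)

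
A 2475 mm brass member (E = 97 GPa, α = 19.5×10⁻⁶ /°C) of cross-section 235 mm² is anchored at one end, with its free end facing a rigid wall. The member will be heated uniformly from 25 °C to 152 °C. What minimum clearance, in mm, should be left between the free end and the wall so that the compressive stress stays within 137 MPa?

With no wall the member would lengthen by αΔT L = 19.5×10⁻⁶ × 127 × 2475 = 6.129 mm.
A stress of 137 MPa corresponds to the wall pushing the member back by σL/E = 137×2475/(97×10³) = 3.496 mm.
The gap must absorb the remainder: g_min = 6.129 − 3.496 = 2.634 mm.

g ≈ 2.63 mm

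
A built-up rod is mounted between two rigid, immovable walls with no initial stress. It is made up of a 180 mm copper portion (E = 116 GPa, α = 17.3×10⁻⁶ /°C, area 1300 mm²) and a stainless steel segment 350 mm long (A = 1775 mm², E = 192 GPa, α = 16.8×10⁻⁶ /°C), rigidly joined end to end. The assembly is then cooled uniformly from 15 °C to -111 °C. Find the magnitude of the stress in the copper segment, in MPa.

σ ≈ 393 MPa (tensile)

If the supports were absent, the total length change would be Σ αᵢΔT Lᵢ = 17.3×10⁻⁶×126×180 + 16.8×10⁻⁶×126×350 = 1.133 mm.
Since the ends are fixed, an axial force P builds up, equal in every segment, with P · Σ Lᵢ/(AᵢEᵢ) = δ_free.
The series flexibility is Σ Lᵢ/(AᵢEᵢ) = 180/(1300×116×10³) + 350/(1775×192×10³) = 2.221×10⁻⁶ mm/N.
So P = 1.133 / 2.221×10⁻⁶ = 510.3 kN, tensile.
σ_{copper} = P / A = 510300 / 1300 = 392.6 MPa.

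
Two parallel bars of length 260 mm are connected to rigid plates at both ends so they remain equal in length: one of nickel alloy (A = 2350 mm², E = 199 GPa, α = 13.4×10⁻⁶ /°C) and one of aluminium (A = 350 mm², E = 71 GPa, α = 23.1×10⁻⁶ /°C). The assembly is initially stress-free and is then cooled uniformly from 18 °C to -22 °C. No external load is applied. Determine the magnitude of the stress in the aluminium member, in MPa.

The aluminium has the larger α, so on cooling it would change length more than the nickel alloy if both were free. The rigid plates force a common final length, so the aluminium is put into tension and the nickel alloy into compression, with equal and opposite forces P (no external load).
Compatibility of the two members (thermal + elastic change equal): (α₁ − α₂)ΔT = P·[1/(A₁E₁) + 1/(A₂E₂)].
|α₁ − α₂|·ΔT = 9.7×10⁻⁶ × 40 = 0.000388.
1/(A₁E₁) + 1/(A₂E₂) = 1/(2350×199×10³) + 1/(350×71×10³) = 4.238×10⁻⁸ N⁻¹.
P = 0.000388 / 4.238×10⁻⁸ = 9155 N = 9.155 kN.
σ_{aluminium} = P/A₂ = 9155/350 = 26.16 MPa, tensile.

σ ≈ 26.2 MPa (tensile)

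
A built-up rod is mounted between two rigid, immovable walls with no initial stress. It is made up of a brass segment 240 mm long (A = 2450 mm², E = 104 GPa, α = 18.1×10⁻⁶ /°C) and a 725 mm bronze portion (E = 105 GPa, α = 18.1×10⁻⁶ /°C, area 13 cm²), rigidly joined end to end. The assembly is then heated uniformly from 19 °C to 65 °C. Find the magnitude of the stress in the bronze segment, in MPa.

If the supports were absent, the total length change would be Σ αᵢΔT Lᵢ = 18.1×10⁻⁶×46×240 + 18.1×10⁻⁶×46×725 = 0.8035 mm.
The walls prevent any net length change, so an axial force P (same in every segment) develops. Compatibility: P · Σ Lᵢ/(AᵢEᵢ) = δ_free.
Σ Lᵢ/(AᵢEᵢ) = 240/(2450×104×10³) + 725/(1300×105×10³) = 6.253×10⁻⁶ mm/N.
Hence P = δ_free / Σ(L/AE) = 0.8035/6.253×10⁻⁶ = 128.5 kN (compressive).
σ_{bronze} = P / A = 128500 / 1300 = 98.84 MPa.

σ ≈ 98.8 MPa (compressive)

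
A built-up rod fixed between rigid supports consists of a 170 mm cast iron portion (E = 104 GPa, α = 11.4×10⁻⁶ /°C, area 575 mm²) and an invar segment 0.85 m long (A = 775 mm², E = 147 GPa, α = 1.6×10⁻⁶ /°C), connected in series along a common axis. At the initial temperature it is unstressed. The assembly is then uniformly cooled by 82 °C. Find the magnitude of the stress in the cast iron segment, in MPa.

With the walls removed the bar would change length by δ_free = Σ αᵢΔT Lᵢ = 11.4×10⁻⁶×82×170 + 1.6×10⁻⁶×82×850 = 0.2704 mm.
The walls prevent any net length change, so an axial force P (same in every segment) develops. Compatibility: P · Σ Lᵢ/(AᵢEᵢ) = δ_free.
The series flexibility is Σ Lᵢ/(AᵢEᵢ) = 170/(575×104×10³) + 850/(775×147×10³) = 1.03×10⁻⁵ mm/N.
So P = 0.2704 / 1.03×10⁻⁵ = 26.25 kN, tensile.
σ_{cast iron} = P / A = 26250 / 575 = 45.65 MPa.

σ ≈ 45.6 MPa (tensile)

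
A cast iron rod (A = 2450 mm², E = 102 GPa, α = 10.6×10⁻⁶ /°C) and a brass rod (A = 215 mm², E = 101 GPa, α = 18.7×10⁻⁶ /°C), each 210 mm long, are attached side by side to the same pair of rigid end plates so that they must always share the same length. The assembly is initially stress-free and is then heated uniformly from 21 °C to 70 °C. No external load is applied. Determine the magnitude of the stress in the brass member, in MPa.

σ ≈ 36.9 MPa (compressive)

Both members must finish at the same length. With the larger α, the brass tends to over-expand; the plates restrain it, putting the brass in compression and the cast iron in tension. With no external load the two internal forces are equal and opposite, magnitude P.
Compatibility of the two members (thermal + elastic change equal): (α₁ − α₂)ΔT = P·[1/(A₁E₁) + 1/(A₂E₂)].
|α₁ − α₂|·ΔT = 8.1×10⁻⁶ × 49 = 0.0003969.
1/(A₁E₁) + 1/(A₂E₂) = 1/(2450×102×10³) + 1/(215×101×10³) = 5.005×10⁻⁸ N⁻¹.
So P = 0.0003969 / 5.005×10⁻⁸ = 7.93 kN.
σ_{brass} = P/A₂ = 7930/215 = 36.88 MPa, compressive.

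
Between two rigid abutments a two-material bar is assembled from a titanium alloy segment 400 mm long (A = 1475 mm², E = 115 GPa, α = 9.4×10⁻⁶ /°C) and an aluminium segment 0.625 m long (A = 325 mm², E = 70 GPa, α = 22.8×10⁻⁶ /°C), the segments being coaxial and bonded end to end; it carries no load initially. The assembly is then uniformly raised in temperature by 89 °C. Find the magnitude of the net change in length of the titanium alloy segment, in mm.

With the walls removed the bar would change length by δ_free = Σ αᵢΔT Lᵢ = 9.4×10⁻⁶×89×400 + 22.8×10⁻⁶×89×625 = 1.603 mm.
The walls prevent any net length change, so an axial force P (same in every segment) develops. Compatibility: P · Σ Lᵢ/(AᵢEᵢ) = δ_free.
The series flexibility is Σ Lᵢ/(AᵢEᵢ) = 400/(1475×115×10³) + 625/(325×70×10³) = 2.983×10⁻⁵ mm/N.
So P = 1.603 / 2.983×10⁻⁵ = 53.73 kN, compressive.
For the titanium alloy segment, free thermal change = 9.4×10⁻⁶×89×400 = 0.3346 mm and elastic change from P = 53730×400/(1475×115×10³) = 0.1267 mm; these oppose, so the net change is 0.208 mm (segment lengthens).

|ΔL| ≈ 0.208 mm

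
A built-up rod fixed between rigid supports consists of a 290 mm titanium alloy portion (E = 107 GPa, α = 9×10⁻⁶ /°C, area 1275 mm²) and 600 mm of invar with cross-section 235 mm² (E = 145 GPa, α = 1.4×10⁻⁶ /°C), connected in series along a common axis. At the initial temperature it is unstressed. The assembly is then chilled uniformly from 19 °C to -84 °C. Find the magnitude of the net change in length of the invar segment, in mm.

With the walls removed the bar would change length by δ_free = Σ αᵢΔT Lᵢ = 9×10⁻⁶×103×290 + 1.4×10⁻⁶×103×600 = 0.3553 mm.
The rigid supports impose zero overall length change; the single axial force P common to all segments must satisfy P Σ Lᵢ/(AᵢEᵢ) = δ_free.
The series flexibility is Σ Lᵢ/(AᵢEᵢ) = 290/(1275×107×10³) + 600/(235×145×10³) = 1.973×10⁻⁵ mm/N.
So P = 0.3553 / 1.973×10⁻⁵ = 18.01 kN, tensile.
For the invar segment, free thermal change = 1.4×10⁻⁶×103×600 = 0.08652 mm and elastic change from P = 18010×600/(235×145×10³) = 0.3171 mm; these oppose, so the net change is 0.231 mm (segment lengthens).

|ΔL| ≈ 0.231 mm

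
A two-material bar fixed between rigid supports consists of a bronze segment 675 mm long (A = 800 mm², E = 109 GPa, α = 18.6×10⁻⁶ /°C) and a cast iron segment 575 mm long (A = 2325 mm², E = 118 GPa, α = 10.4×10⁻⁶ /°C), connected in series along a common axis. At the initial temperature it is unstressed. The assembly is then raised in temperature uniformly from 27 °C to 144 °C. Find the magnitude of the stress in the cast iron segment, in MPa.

σ ≈ 94.8 MPa (compressive)

Free thermal expansion of the whole bar: Σ αᵢΔT Lᵢ = 18.6×10⁻⁶×117×675 + 10.4×10⁻⁶×117×575 = 2.169 mm.
Since the ends are fixed, an axial force P builds up, equal in every segment, with P · Σ Lᵢ/(AᵢEᵢ) = δ_free.
The series flexibility is Σ Lᵢ/(AᵢEᵢ) = 675/(800×109×10³) + 575/(2325×118×10³) = 9.837×10⁻⁶ mm/N.
P = 2.169 / 9.837×10⁻⁶ = 220500 N = 220.5 kN, compressive.
σ_{cast iron} = P / A = 220500 / 2325 = 94.82 MPa.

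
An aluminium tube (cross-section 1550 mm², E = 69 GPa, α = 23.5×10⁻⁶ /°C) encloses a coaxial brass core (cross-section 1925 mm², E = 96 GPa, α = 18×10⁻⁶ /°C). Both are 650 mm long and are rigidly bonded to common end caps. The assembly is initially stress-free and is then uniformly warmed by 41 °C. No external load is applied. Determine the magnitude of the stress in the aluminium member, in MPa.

Both members must finish at the same length. With the larger α, the aluminium tends to over-expand; the plates restrain it, putting the aluminium in compression and the brass in tension. With no external load the two internal forces are equal and opposite, magnitude P.
Setting the final lengths equal and cancelling L: (α₁ − α₂)ΔT = P/(A₁E₁) + P/(A₂E₂).
|α₁ − α₂|·ΔT = 5.5×10⁻⁶ × 41 = 0.0002255.
1/(A₁E₁) + 1/(A₂E₂) = 1/(1550×69×10³) + 1/(1925×96×10³) = 1.476×10⁻⁸ N⁻¹.
P = 0.0002255 / 1.476×10⁻⁸ = 15280 N = 15.28 kN.
σ_{aluminium} = P/A₁ = 15280/1550 = 9.856 MPa, compressive.

σ ≈ 9.86 MPa (compressive)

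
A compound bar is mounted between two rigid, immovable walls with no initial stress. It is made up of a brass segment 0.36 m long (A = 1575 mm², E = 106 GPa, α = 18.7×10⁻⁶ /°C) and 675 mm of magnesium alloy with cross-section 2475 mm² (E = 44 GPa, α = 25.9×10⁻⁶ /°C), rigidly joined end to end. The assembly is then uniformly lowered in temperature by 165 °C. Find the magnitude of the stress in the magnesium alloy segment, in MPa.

With the walls removed the bar would change length by δ_free = Σ αᵢΔT Lᵢ = 18.7×10⁻⁶×165×360 + 25.9×10⁻⁶×165×675 = 3.995 mm.
The rigid supports impose zero overall length change; the single axial force P common to all segments must satisfy P Σ Lᵢ/(AᵢEᵢ) = δ_free.
The series flexibility is Σ Lᵢ/(AᵢEᵢ) = 360/(1575×106×10³) + 675/(2475×44×10³) = 8.355×10⁻⁶ mm/N.
So P = 3.995 / 8.355×10⁻⁶ = 478.2 kN, tensile.
σ_{magnesium alloy} = P / A = 478200 / 2475 = 193.2 MPa.

σ ≈ 193 MPa (tensile)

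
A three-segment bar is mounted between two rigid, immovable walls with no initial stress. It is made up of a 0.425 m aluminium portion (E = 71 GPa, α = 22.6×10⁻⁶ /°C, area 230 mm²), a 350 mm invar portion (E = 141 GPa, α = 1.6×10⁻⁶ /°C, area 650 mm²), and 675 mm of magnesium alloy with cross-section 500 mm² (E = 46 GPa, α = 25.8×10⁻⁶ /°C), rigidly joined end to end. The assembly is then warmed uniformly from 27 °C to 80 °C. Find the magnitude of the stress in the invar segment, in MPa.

With the walls removed the bar would change length by δ_free = Σ αᵢΔT Lᵢ = 22.6×10⁻⁶×53×425 + 1.6×10⁻⁶×53×350 + 25.8×10⁻⁶×53×675 = 1.462 mm.
The walls prevent any net length change, so an axial force P (same in every segment) develops. Compatibility: P · Σ Lᵢ/(AᵢEᵢ) = δ_free.
Σ Lᵢ/(AᵢEᵢ) = 425/(230×71×10³) + 350/(650×141×10³) + 675/(500×46×10³) = 5.919×10⁻⁵ mm/N.
So P = 1.462 / 5.919×10⁻⁵ = 24.69 kN, compressive.
σ_{invar} = P / A = 24690 / 650 = 37.99 MPa.

σ ≈ 38 MPa (compressive)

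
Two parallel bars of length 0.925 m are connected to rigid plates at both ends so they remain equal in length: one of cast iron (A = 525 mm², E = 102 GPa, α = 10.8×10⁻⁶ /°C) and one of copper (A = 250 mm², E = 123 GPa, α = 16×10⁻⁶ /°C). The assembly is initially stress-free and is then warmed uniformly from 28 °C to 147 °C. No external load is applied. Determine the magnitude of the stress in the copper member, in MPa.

The copper has the larger α, so on heating it would change length more than the cast iron if both were free. The rigid plates force a common final length, so the copper is put into compression and the cast iron into tension, with equal and opposite forces P (no external load).
Setting the final lengths equal and cancelling L: (α₁ − α₂)ΔT = P/(A₁E₁) + P/(A₂E₂).
|α₁ − α₂|·ΔT = 5.2×10⁻⁶ × 119 = 0.0006188.
1/(A₁E₁) + 1/(A₂E₂) = 1/(525×102×10³) + 1/(250×123×10³) = 5.119×10⁻⁸ N⁻¹.
P = 0.0006188 / 5.119×10⁻⁸ = 12090 N = 12.09 kN.
σ_{copper} = P/A₂ = 12090/250 = 48.35 MPa, compressive.

σ ≈ 48.3 MPa (compressive)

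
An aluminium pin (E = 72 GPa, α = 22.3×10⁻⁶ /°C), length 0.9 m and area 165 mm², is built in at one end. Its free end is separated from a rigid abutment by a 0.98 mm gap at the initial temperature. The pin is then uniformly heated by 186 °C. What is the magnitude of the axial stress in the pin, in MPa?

If the wall were absent the pin would grow by αΔT L = 22.3×10⁻⁶ × 186 × 900 = 3.733 mm.
The gap closes (δ_free > 0.98 mm) and the wall then resists a further 3.733 − 0.98 = 2.753 mm of expansion.
Compatibility: PL/(AE) = 2.753 mm, so σ = P/A = E × (2.753/900) = 220.2 MPa.

σ ≈ 220 MPa (compressive)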